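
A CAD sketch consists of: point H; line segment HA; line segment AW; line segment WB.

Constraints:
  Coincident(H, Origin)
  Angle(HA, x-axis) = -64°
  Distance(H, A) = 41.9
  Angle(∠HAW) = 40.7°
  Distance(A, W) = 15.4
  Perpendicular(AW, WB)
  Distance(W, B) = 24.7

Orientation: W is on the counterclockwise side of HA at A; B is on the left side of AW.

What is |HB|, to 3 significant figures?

16.6

H is at the origin; HA runs at -64.0° with length 41.9, so A = 41.9·(cos -64.0°, sin -64.0°) = (18.4, -37.7). ∠HAW = 40.7°, so AW runs at -64.0° + (180° − 40.7°) = 75.3° from the x-axis; with |AW| = 15.4, W = A + 15.4·(cos 75.3°, sin 75.3°) = (22.3, -22.8). AW is perpendicular to WB; with |WB| = 24.7 on the left of AW, B = W + 24.7·(-0.967, 0.254) = (-1.62, -16.5). Then |HB| = |B − H| = 16.6.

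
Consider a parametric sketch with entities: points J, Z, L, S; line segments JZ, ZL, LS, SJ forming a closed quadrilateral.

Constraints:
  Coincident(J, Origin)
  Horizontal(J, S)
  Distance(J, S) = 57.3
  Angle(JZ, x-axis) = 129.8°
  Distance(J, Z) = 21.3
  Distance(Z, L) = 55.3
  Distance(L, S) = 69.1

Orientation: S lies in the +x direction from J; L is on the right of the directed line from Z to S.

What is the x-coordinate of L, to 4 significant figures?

-0.7890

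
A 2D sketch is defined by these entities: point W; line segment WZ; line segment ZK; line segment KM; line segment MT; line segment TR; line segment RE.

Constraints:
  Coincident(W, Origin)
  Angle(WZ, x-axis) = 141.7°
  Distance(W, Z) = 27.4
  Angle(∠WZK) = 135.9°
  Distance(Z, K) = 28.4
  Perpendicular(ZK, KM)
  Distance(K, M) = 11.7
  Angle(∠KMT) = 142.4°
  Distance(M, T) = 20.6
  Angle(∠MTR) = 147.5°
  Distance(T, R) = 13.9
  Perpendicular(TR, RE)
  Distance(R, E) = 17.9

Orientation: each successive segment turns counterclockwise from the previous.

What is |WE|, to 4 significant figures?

16.65

W is at the origin; WZ runs at 141.7° with length 27.4, so Z = (-21.50, 16.98). ∠WZK = 135.9° gives ZK at -174.2° from the x-axis; with |ZK| = 28.4, K = (-49.76, 14.11). ZK ⟂ KM, so KM runs at -84.20°; with |KM| = 11.7, M = (-48.58, 2.472). ∠KMT = 142.4° gives MT at -46.60° from the x-axis; with |MT| = 20.6, T = (-34.42, -12.50). ∠MTR = 147.5° gives TR at -14.10° from the x-axis; with |TR| = 13.9, R = (-20.94, -15.88). The perpendicularity gives RE at right angles to TR, so RE runs at 75.90°; with |RE| = 17.9, E = (-16.58, 1.479). Then |WE| = |E − W| = 16.65.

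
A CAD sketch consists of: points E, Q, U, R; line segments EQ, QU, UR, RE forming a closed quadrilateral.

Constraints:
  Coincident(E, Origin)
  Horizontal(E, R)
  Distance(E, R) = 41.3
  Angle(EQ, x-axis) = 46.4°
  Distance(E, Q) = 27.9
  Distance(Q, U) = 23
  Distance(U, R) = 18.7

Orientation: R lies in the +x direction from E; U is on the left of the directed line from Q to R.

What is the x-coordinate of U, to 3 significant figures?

42.2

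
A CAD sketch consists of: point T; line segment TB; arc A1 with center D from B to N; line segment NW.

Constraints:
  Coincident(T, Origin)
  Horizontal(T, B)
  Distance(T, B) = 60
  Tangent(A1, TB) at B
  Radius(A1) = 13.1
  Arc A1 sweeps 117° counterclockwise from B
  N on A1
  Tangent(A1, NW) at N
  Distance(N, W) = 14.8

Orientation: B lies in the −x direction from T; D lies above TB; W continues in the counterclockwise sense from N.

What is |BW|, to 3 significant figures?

32.6

On A1, B sits at bearing -90° from D; a 117° counterclockwise sweep puts N at bearing 27°, so N = D + 13.1·(cos 27°, sin 27°) = (-48.3, 19.0). Tangency of A1 to NW means the radius DN is perpendicular to NW, so NW runs along (−sin 27°, cos 27°); with |NW| = 14.8, W = (-55.0, 32.2). Then |BW| = |W − B| = 32.6.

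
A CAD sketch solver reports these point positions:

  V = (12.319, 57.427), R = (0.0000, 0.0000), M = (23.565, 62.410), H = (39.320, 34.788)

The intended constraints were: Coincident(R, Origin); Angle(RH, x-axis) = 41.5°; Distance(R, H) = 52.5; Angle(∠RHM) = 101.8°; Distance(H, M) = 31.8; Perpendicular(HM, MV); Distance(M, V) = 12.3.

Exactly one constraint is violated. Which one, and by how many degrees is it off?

Perpendicular(HM, MV) — off by 5.80°.

R = (0.00, 0.00) ✓; RH at 41.50° ✓; |RH| = 52.50 ✓; ∠RHM = 101.8° ✓; |HM| = 31.80 ✓; ∠(HM, MV) = 84.20° ✗; |MV| = 12.30 ✓.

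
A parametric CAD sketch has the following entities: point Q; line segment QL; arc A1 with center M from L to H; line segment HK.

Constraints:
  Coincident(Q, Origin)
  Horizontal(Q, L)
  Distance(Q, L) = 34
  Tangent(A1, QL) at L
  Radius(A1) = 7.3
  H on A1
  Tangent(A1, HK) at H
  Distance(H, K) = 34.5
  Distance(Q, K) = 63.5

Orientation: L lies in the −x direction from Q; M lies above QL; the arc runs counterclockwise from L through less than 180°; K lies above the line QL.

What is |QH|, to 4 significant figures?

30.83

Q is at the origin; Q and L share the same y with |QL| = 34.0 and L on the −x side, so L = (-34.00, 0.000). Tangency of A1 to QL means the radius ML is perpendicular to QL, so M = L + (0, 7.3) = (-34.00, 7.300). Since MH ⟂ HK (tangency), |MK| = √(7.3² + 34.5²) = 35.26 regardless of where H sits on A1. So K lies on both circle(Q, 63.5) and circle(M, 35.26); the above-QL intersection is K = (-50.54, 38.44). H is the foot of the tangent from K: H = (-28.40, 11.98).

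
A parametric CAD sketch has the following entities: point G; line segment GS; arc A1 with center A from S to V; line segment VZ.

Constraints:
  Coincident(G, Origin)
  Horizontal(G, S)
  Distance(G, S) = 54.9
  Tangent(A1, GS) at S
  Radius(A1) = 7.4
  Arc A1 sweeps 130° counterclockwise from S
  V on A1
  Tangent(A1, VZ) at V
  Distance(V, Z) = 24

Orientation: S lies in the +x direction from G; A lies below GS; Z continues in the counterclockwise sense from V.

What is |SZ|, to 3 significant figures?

32.1

G is at the origin; GS is horizontal with |GS| = 54.9 and S on the +x side, so S = (54.9, 0.00). The tangent condition forces AS to be normal to GS, so A = S + (0, -7.4) = (54.9, -7.40). On A1, S sits at bearing 90° from A; a 130° counterclockwise sweep puts V at bearing 220°, so V = A + 7.4·(cos 220°, sin 220°) = (49.2, -12.2). The tangent condition forces AV to be normal to VZ, so VZ runs along (−sin 220°, cos 220°); with |VZ| = 24.0, Z = (64.7, -30.5). Then |SZ| = |Z − S| = 32.1.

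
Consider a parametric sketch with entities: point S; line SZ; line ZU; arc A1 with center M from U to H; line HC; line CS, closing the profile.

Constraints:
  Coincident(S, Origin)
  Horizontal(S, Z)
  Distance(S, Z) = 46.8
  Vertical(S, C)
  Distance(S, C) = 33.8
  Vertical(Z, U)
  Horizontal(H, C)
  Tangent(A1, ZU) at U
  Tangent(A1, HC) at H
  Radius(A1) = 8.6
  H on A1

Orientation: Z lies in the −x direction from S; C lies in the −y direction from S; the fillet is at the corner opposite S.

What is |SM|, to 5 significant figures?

45.763

S and C share the same x with |SC| = 33.8 and C on the −y side, so C = (0.0000, -33.800). The virtual corner opposite S is at (-46.800, -33.800). A1 meets ZU tangentially, so MU is at right angles to ZU and since A1 is tangent to HC there, MH ⟂ HC, with radius 8.6, so the center M sits 8.6 in from both sides at M = (-38.200, -25.200). Then |SM| = |M − S| = 45.763.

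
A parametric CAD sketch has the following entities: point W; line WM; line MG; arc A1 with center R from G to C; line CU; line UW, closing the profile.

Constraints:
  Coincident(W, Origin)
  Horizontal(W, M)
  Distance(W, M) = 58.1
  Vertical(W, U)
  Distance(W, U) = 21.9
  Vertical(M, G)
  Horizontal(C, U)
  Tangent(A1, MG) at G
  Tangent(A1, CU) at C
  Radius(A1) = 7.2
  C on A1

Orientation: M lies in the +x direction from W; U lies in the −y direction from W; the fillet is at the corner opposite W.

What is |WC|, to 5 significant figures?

55.411

W is at the origin; W and M share the same y with |WM| = 58.1 and M on the +x side, so M = (58.100, 0.0000). W and U share the same x with |WU| = 21.9 and U on the −y side, so U = (0.0000, -21.900). The virtual corner opposite W is at (58.100, -21.900). Tangency of A1 to MG means the radius RG is perpendicular to MG and tangency of A1 to CU means the radius RC is perpendicular to CU, with radius 7.2, so the center R sits 7.2 in from both sides at R = (50.900, -14.700). That places the tangent points at G = (58.100, -14.700) on MG and C = (50.900, -21.900) on CU. Then |WC| = |C − W| = 55.411.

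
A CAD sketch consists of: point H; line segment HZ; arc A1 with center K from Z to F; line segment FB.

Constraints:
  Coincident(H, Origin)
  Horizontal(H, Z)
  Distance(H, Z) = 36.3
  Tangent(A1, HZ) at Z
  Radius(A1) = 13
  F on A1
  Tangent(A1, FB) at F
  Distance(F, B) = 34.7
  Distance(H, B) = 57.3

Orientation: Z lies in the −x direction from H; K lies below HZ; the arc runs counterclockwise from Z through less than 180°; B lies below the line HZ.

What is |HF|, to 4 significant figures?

51.34

Checks: |KF| = 13.00 ✓; ∠(KF, FB) = 90.00° ✓; |FB| = 34.70 ✓; |HB| = 57.30 ✓.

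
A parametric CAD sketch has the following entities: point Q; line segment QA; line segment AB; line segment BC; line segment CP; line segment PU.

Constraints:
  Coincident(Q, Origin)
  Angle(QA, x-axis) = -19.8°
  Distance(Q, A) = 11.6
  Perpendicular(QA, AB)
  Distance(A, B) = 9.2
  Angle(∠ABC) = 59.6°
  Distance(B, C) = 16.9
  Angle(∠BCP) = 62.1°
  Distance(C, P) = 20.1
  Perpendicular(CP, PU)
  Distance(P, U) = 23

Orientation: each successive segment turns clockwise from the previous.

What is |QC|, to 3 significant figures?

3.05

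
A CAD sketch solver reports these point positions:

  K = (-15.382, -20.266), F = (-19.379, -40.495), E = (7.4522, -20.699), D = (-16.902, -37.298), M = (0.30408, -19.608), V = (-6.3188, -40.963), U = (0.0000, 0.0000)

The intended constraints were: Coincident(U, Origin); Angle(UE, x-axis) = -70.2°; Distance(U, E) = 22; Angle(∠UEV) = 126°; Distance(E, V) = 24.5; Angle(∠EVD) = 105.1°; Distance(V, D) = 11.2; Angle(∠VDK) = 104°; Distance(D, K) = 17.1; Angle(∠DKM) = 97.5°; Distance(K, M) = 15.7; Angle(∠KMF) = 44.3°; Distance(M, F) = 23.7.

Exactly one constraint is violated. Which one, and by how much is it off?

Distance(M, F) = 23.7 — off by 5.00.

U = (0.00, 0.00) ✓; UE at -70.20° ✓; |UE| = 22.00 ✓; ∠UEV = 126.0° ✓; |EV| = 24.50 ✓; ∠EVD = 105.1° ✓; |VD| = 11.20 ✓; ∠VDK = 104.0° ✓; |DK| = 17.10 ✓; ∠DKM = 97.50° ✓; |KM| = 15.70 ✓; ∠KMF = 44.30° ✓; |MF| = 28.70 ✗.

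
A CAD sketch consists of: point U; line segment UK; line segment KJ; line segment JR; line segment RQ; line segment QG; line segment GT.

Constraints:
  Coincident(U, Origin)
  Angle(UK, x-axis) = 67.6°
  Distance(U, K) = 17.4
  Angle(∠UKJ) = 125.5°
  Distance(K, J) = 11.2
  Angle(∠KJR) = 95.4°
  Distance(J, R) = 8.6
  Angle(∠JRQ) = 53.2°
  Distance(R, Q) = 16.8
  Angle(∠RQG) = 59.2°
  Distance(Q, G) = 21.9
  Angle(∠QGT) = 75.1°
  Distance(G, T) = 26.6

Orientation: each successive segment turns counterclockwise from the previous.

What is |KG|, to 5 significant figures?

19.967

U is at the origin; UK runs at 67.6° with length 17.4, so K = (6.6306, 16.087). ∠UKJ = 125.5° gives KJ at 122.10° from the x-axis; with |KJ| = 11.2, J = (0.67896, 25.575). ∠KJR = 95.4° gives JR at -153.30° from the x-axis; with |JR| = 8.6, R = (-7.0040, 21.711). ∠JRQ = 53.2° gives RQ at -26.500° from the x-axis; with |RQ| = 16.8, Q = (8.0309, 14.215). ∠RQG = 59.2° gives QG at 94.300° from the x-axis; with |QG| = 21.9, G = (6.3888, 36.053). Then |KG| = |G − K| = 19.967.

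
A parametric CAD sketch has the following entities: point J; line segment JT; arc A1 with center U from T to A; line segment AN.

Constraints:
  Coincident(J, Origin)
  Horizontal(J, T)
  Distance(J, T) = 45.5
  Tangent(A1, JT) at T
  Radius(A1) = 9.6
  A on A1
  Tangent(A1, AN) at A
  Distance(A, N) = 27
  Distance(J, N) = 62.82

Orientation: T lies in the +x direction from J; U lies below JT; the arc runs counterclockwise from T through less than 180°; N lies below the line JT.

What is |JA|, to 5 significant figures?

39.727

Checks: ∠(UT, TJ) = 90.00° ✓; |UT| = 9.600 ✓; |UA| = 9.600 ✓; ∠(UA, AN) = 90.00° ✓; |AN| = 27.00 ✓; |JN| = 62.82 ✓.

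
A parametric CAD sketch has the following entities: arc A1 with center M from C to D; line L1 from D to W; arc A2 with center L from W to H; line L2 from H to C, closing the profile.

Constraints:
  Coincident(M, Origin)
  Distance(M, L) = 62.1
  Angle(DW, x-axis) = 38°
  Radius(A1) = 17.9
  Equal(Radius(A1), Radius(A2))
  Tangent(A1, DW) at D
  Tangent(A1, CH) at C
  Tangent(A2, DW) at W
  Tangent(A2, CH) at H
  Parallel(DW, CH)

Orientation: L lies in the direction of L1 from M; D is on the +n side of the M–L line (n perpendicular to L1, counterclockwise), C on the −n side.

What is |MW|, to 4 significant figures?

64.63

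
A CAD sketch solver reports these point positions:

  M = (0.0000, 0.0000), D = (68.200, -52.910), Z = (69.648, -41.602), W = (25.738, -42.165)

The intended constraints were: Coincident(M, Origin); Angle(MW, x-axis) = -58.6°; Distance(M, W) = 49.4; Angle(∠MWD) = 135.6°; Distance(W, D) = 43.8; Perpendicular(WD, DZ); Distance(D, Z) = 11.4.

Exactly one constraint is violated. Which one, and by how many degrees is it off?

Perpendicular(WD, DZ) — off by 6.90°.

M = (0.00, 0.00) ✓; MW at -58.60° ✓; |MW| = 49.40 ✓; ∠MWD = 135.6° ✓; |WD| = 43.80 ✓; ∠(WD, DZ) = 96.90° ✗; |DZ| = 11.40 ✓.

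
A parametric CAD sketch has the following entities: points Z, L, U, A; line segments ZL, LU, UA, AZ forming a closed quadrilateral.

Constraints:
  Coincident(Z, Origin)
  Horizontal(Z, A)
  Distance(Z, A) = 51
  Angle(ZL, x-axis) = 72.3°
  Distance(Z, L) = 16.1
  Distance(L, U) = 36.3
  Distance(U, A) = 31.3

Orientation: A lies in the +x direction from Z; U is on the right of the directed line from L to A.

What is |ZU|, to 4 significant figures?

28.52

Checks: |LU| = 36.30 ✓; |UA| = 31.30 ✓.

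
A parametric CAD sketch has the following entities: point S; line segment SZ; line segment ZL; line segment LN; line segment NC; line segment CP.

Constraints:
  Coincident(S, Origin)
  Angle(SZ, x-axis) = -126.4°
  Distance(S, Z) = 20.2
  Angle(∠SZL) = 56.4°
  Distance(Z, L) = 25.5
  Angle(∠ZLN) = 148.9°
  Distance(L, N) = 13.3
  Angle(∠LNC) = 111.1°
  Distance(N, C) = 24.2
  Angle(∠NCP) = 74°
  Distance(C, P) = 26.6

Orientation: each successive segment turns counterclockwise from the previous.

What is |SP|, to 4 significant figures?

3.267

∠LNC = 111.1° gives NC at 97.20° from the x-axis; with |NC| = 24.2, C = (22.16, 12.81). ∠NCP = 74.0° gives CP at -156.8° from the x-axis; with |CP| = 26.6, P = (-2.289, 2.331). Then |SP| = |P − S| = 3.267.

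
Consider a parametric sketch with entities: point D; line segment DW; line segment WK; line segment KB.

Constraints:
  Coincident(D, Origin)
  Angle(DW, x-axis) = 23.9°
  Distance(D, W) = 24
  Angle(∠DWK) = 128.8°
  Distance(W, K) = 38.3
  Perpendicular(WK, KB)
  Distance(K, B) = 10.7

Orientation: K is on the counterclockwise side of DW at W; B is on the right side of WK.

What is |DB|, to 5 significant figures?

60.906

∠DWK = 128.8°, so WK runs at 23.9° + (180° − 128.8°) = 75.100° from the x-axis; with |WK| = 38.3, K = W + 38.3·(cos 75.100°, sin 75.100°) = (31.790, 46.736). WK ⟂ KB; with |KB| = 10.7 on the right of WK, B = K + 10.7·(0.96638, -0.25713) = (42.131, 43.984). Then |DB| = |B − D| = 60.906.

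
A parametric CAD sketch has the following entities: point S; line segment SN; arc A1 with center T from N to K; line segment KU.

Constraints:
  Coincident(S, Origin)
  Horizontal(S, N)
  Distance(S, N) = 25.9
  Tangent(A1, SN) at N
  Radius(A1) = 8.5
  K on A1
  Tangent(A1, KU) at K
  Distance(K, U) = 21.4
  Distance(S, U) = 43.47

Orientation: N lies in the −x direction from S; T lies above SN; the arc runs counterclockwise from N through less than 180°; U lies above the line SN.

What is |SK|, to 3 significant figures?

22.9

Checks: |TK| = 8.500 ✓; ∠(TK, KU) = 90.00° ✓; |KU| = 21.40 ✓; |SU| = 43.47 ✓.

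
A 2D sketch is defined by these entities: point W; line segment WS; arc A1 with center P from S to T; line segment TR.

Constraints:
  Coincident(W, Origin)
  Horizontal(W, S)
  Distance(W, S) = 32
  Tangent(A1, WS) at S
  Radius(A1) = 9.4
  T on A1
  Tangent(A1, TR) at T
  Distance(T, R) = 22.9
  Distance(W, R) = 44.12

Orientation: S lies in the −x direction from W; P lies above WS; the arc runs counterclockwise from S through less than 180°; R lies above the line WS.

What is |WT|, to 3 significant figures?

25.6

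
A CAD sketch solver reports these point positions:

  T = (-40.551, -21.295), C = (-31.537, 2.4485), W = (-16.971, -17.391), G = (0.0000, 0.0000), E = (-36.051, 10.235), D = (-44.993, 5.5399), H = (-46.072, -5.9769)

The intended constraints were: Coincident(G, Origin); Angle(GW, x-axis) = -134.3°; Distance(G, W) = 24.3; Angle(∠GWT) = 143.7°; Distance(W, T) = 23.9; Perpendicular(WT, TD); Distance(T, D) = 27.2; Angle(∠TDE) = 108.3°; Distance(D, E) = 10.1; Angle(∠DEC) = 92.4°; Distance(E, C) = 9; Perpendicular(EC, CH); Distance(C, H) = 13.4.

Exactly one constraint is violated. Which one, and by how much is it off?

Distance(C, H) = 13.4 — off by 3.40.

G = (0.00, 0.00) ✓; GW at -134.3° ✓; |GW| = 24.30 ✓; ∠GWT = 143.7° ✓; |WT| = 23.90 ✓; ∠(WT, TD) = 90.00° ✓; |TD| = 27.20 ✓; ∠TDE = 108.3° ✓; |DE| = 10.10 ✓; ∠DEC = 92.40° ✓; |EC| = 9.000 ✓; ∠(EC, CH) = 90.00° ✓; |CH| = 16.80 ✗.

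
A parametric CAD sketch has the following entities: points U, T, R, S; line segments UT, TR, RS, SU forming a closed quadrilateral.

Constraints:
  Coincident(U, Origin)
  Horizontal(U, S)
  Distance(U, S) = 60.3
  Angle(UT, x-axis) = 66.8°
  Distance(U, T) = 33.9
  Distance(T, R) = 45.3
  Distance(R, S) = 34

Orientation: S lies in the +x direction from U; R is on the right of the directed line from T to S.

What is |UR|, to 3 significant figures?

30.6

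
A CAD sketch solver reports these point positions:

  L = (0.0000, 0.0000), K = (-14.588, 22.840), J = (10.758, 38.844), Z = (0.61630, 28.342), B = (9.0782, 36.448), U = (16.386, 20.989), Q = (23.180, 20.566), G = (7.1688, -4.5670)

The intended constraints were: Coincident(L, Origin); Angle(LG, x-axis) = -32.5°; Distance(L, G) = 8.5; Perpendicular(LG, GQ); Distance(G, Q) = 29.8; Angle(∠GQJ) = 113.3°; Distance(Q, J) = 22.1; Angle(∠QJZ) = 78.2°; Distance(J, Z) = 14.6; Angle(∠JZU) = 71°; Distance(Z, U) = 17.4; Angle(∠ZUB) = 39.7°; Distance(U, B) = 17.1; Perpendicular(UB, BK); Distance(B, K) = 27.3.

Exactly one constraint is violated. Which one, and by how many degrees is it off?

Perpendicular(UB, BK) — off by 4.60°.

L = (0.00, 0.00) ✓; LG at -32.50° ✓; |LG| = 8.500 ✓; ∠(LG, GQ) = 90.00° ✓; |GQ| = 29.80 ✓; ∠GQJ = 113.3° ✓; |QJ| = 22.10 ✓; ∠QJZ = 78.20° ✓; |JZ| = 14.60 ✓; ∠JZU = 71.00° ✓; |ZU| = 17.40 ✓; ∠ZUB = 39.70° ✓; |UB| = 17.10 ✓; ∠(UB, BK) = 94.60° ✗; |BK| = 27.30 ✓.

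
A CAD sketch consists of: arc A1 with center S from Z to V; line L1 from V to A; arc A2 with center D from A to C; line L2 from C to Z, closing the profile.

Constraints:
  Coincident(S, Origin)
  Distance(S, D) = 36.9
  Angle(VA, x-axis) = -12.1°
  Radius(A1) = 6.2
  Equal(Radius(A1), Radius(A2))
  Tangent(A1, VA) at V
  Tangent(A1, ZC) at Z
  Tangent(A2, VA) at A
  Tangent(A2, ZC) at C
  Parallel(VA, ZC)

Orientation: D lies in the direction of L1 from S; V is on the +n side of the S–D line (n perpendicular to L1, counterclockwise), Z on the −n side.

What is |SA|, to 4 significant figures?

37.42

Tangency of A1 to both parallel lines with radius 6.2 puts V and Z at S ± 6.2·n: V = (1.300, 6.062), Z = (-1.300, -6.062). Equal radii place A and C the same way about D: A = D + 6.2·n = (37.38, -1.673), C = D − 6.2·n = (34.78, -13.80). Then |SA| = |A − S| = 37.42.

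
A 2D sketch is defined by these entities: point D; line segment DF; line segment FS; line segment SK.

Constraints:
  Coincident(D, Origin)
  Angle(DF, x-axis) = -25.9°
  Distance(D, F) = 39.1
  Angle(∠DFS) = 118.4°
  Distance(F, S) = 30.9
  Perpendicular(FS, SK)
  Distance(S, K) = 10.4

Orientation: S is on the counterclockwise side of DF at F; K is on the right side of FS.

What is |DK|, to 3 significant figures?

66.8

D is at the origin; DF runs at -25.9° with length 39.1, so F = 39.1·(cos -25.9°, sin -25.9°) = (35.2, -17.1). ∠DFS = 118.4°, so FS runs at -25.9° + (180° − 118.4°) = 35.7° from the x-axis; with |FS| = 30.9, S = F + 30.9·(cos 35.7°, sin 35.7°) = (60.3, 0.952). FS is perpendicular to SK; with |SK| = 10.4 on the right of FS, K = S + 10.4·(0.584, -0.812) = (66.3, -7.49). Then |DK| = |K − D| = 66.8.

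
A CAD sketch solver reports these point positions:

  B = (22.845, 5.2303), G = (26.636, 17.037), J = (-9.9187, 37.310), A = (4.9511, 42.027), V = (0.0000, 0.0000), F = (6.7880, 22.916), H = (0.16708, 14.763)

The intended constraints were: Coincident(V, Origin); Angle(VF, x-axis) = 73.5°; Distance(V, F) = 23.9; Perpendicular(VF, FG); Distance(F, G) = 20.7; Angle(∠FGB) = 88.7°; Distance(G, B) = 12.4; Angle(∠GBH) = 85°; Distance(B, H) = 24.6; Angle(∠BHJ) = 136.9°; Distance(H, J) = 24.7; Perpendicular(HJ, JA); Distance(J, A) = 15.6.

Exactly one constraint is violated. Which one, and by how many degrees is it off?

Perpendicular(HJ, JA) — off by 6.50°.

V = (0.00, 0.00) ✓; VF at 73.50° ✓; |VF| = 23.90 ✓; ∠(VF, FG) = 90.00° ✓; |FG| = 20.70 ✓; ∠FGB = 88.70° ✓; |GB| = 12.40 ✓; ∠GBH = 85.00° ✓; |BH| = 24.60 ✓; ∠BHJ = 136.9° ✓; |HJ| = 24.70 ✓; ∠(HJ, JA) = 96.50° ✗; |JA| = 15.60 ✓.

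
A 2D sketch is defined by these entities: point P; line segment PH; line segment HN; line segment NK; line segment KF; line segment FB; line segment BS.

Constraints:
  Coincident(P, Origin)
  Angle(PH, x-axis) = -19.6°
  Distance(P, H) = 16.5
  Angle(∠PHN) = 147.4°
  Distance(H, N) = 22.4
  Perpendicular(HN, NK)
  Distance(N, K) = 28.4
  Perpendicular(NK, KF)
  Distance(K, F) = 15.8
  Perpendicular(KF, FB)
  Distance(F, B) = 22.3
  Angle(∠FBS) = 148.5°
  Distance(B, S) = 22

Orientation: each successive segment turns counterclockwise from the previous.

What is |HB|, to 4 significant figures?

8.987

P is at the origin; PH runs at -19.6° with length 16.5, so H = (15.54, -5.535). ∠PHN = 147.4° gives HN at 13.00° from the x-axis; with |HN| = 22.4, N = (37.37, -0.4960). HN is perpendicular to NK, so NK runs at 103.0°; with |NK| = 28.4, K = (30.98, 27.18). NK is perpendicular to KF, so KF runs at -167.0°; with |KF| = 15.8, F = (15.59, 23.62). KF is perpendicular to FB, so FB runs at -77.00°; with |FB| = 22.3, B = (20.60, 1.893). Then |HB| = |B − H| = 8.987.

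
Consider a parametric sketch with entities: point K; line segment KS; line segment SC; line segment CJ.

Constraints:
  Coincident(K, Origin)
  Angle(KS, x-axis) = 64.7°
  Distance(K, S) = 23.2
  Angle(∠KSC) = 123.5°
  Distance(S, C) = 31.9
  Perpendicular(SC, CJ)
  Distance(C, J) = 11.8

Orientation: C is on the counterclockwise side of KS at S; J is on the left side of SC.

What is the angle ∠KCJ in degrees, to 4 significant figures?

66.60°

K is at the origin; KS runs at 64.7° with length 23.2, so S = 23.2·(cos 64.7°, sin 64.7°) = (9.915, 20.97). ∠KSC = 123.5°, so SC runs at 64.7° + (180° − 123.5°) = 121.2° from the x-axis; with |SC| = 31.9, C = S + 31.9·(cos 121.2°, sin 121.2°) = (-6.610, 48.26). SC ⟂ CJ; with |CJ| = 11.8 on the left of SC, J = C + 11.8·(-0.8554, -0.5180) = (-16.70, 42.15). Then cos ∠KCJ = CK·CJ / (|CK||CJ|), giving 66.60°.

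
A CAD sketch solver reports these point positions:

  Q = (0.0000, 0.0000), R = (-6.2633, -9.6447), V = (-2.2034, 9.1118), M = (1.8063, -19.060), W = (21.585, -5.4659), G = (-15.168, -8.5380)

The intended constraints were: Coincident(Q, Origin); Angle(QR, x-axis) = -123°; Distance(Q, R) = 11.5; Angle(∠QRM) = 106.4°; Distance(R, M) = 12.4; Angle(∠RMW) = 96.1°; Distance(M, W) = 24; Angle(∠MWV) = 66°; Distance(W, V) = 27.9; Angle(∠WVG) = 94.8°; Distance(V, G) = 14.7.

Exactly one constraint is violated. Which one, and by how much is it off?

Distance(V, G) = 14.7 — off by 7.20.

Q = (0.00, 0.00) ✓; QR at -123.0° ✓; |QR| = 11.50 ✓; ∠QRM = 106.4° ✓; |RM| = 12.40 ✓; ∠RMW = 96.10° ✓; |MW| = 24.00 ✓; ∠MWV = 66.00° ✓; |WV| = 27.90 ✓; ∠WVG = 94.80° ✓; |VG| = 21.90 ✗.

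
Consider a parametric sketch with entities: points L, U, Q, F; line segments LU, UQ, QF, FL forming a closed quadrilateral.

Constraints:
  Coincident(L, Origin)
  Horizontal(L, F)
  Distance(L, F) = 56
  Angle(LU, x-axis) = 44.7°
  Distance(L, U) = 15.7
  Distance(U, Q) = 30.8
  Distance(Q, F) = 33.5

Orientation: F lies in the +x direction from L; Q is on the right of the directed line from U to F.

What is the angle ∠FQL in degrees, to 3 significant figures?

121°

Checks: |UQ| = 30.80 ✓; |QF| = 33.50 ✓.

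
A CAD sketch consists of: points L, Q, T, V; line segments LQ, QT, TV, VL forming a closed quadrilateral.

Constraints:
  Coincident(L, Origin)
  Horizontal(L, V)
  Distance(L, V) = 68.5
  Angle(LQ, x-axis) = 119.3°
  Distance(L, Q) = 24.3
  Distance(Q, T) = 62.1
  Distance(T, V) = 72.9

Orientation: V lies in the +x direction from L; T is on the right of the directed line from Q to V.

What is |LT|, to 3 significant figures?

38.7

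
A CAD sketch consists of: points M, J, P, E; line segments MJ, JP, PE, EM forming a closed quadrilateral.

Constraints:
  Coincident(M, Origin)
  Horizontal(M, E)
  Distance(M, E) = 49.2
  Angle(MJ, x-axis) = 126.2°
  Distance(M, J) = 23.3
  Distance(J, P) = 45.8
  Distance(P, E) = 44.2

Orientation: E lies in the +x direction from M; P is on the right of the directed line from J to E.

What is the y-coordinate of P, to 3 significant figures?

-20.4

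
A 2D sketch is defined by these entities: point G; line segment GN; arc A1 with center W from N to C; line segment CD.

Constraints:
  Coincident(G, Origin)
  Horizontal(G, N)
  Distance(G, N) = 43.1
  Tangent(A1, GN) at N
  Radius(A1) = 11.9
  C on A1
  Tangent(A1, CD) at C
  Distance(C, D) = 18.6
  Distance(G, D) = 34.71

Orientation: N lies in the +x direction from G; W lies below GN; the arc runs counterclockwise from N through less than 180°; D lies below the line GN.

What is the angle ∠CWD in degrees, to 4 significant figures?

57.39°

G is at the origin; G and N share the same y with |GN| = 43.1 and N on the +x side, so N = (43.10, 0.000). Tangency of A1 to GN means the radius WN is perpendicular to GN, so W = N + (0, -11.9) = (43.10, -11.90). Since WC ⟂ CD (tangency), |WD| = √(11.9² + 18.6²) = 22.08 regardless of where C sits on A1. So D lies on both circle(G, 34.71) and circle(W, 22.08); the below-GN intersection is D = (24.81, -24.27). C is the foot of the tangent from D: C = (32.17, -7.191).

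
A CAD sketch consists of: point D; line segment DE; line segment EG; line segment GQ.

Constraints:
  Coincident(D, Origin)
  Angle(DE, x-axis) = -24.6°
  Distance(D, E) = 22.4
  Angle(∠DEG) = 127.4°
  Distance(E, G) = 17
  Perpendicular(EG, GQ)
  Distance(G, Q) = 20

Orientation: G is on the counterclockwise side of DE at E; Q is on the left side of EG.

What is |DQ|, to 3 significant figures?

30.7

D is at the origin; DE runs at -24.6° with length 22.4, so E = 22.4·(cos -24.6°, sin -24.6°) = (20.4, -9.32). ∠DEG = 127.4°, so EG runs at -24.6° + (180° − 127.4°) = 28.0° from the x-axis; with |EG| = 17.0, G = E + 17.0·(cos 28.0°, sin 28.0°) = (35.4, -1.34). The perpendicularity gives GQ at right angles to EG; with |GQ| = 20.0 on the left of EG, Q = G + 20.0·(-0.469, 0.883) = (26.0, 16.3). Then |DQ| = |Q − D| = 30.7.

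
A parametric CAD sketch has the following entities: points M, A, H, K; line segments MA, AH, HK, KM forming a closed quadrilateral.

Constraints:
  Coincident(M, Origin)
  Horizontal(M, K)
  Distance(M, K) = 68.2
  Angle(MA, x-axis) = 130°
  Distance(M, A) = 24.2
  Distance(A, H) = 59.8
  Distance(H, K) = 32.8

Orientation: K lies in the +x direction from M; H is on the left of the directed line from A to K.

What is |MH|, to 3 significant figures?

49.4

Checks: M.y = 0.00, K.y = 0.00 ✓; |AH| = 59.80 ✓; |HK| = 32.80 ✓.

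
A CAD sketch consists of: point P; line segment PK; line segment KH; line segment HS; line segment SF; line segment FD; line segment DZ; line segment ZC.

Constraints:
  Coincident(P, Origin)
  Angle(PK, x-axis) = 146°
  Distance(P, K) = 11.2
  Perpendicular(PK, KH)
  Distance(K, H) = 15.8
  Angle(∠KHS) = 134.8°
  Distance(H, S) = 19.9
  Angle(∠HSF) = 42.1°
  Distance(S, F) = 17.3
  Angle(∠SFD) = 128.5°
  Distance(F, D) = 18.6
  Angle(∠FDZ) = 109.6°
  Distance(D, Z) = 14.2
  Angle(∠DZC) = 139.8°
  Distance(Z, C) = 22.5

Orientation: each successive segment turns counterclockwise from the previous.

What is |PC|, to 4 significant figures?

44.01

P is at the origin; PK runs at 146.0° with length 11.2, so K = (-9.285, 6.263). The perpendicularity gives KH at right angles to PK, so KH runs at -124.0°; with |KH| = 15.8, H = (-18.12, -6.836). ∠KHS = 134.8° gives HS at -78.80° from the x-axis; with |HS| = 19.9, S = (-14.26, -26.36). ∠HSF = 42.1° gives SF at 59.10° from the x-axis; with |SF| = 17.3, F = (-5.371, -11.51). ∠SFD = 128.5° gives FD at 110.6° from the x-axis; with |FD| = 18.6, D = (-11.92, 5.898). ∠FDZ = 109.6° gives DZ at -179.0° from the x-axis; with |DZ| = 14.2, Z = (-26.11, 5.651). ∠DZC = 139.8° gives ZC at -138.8° from the x-axis; with |ZC| = 22.5, C = (-43.04, -9.170). Then |PC| = |C − P| = 44.01.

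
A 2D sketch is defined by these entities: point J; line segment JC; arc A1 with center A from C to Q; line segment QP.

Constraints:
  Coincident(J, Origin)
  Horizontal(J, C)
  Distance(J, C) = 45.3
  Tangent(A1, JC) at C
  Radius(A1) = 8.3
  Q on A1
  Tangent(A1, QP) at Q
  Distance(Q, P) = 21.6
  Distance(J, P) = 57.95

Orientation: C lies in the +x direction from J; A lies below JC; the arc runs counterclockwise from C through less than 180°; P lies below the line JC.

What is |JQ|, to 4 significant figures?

40.08

Checks: |AQ| = 8.300 ✓; ∠(AQ, QP) = 90.00° ✓; |QP| = 21.60 ✓; |JP| = 57.95 ✓.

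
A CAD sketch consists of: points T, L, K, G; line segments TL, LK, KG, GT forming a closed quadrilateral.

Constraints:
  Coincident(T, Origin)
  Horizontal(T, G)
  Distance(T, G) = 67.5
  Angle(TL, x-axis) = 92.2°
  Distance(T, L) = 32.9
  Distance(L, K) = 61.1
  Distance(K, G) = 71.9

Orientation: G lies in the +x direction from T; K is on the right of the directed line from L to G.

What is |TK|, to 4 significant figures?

28.20

T is at the origin; T and G share the same y with |TG| = 67.5 and G in +x, so G = (67.5, 0). TL runs at 92.2° with |TL| = 32.9, so L = (-1.263, 32.88). K is determined by |LK| = 61.1 and |KG| = 71.9 together: it lies at the intersection of circle(L, 61.1) and circle(G, 71.9). With |LG| = 76.22, the foot of the radical line on LG is 28.69 from L and the perpendicular offset is √(61.1² − 28.69²) = 53.95. Taking the right-of-LG solution: K = (1.348, -28.17).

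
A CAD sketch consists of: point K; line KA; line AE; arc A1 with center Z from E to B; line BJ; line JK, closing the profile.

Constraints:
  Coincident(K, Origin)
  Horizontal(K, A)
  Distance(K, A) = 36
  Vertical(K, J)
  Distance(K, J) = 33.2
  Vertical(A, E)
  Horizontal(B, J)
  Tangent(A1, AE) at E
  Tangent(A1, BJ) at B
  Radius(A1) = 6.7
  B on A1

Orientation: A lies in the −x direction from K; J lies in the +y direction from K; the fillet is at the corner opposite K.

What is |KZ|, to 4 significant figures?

39.51

KJ is vertical with |KJ| = 33.2 and J on the +y side, so J = (0.000, 33.20). The virtual corner opposite K is at (-36.00, 33.20). Since A1 is tangent to AE there, ZE ⟂ AE and A1 meets BJ tangentially, so ZB is at right angles to BJ, with radius 6.7, so the center Z sits 6.7 in from both sides at Z = (-29.30, 26.50). Then |KZ| = |Z − K| = 39.51.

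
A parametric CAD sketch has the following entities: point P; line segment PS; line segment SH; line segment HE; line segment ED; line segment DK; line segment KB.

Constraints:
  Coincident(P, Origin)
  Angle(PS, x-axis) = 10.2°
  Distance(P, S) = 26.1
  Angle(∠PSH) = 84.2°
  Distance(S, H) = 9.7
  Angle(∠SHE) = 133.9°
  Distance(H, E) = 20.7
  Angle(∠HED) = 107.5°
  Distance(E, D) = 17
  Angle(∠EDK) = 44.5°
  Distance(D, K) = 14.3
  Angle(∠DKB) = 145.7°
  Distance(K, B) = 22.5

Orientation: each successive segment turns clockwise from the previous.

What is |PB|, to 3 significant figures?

35.3

P is at the origin; PS runs at 10.2° with length 26.1, so S = (25.7, 4.62). ∠PSH = 84.2° gives SH at -85.6° from the x-axis; with |SH| = 9.7, H = (26.4, -5.05). ∠SHE = 133.9° gives HE at -132° from the x-axis; with |HE| = 20.7, E = (12.7, -20.5). ∠HED = 107.5° gives ED at 156° from the x-axis; with |ED| = 17.0, D = (-2.84, -13.5). ∠EDK = 44.5° gives DK at 20.3° from the x-axis; with |DK| = 14.3, K = (10.6, -8.58). ∠DKB = 145.7° gives KB at -14.0° from the x-axis; with |KB| = 22.5, B = (32.4, -14.0). Then |PB| = |B − P| = 35.3.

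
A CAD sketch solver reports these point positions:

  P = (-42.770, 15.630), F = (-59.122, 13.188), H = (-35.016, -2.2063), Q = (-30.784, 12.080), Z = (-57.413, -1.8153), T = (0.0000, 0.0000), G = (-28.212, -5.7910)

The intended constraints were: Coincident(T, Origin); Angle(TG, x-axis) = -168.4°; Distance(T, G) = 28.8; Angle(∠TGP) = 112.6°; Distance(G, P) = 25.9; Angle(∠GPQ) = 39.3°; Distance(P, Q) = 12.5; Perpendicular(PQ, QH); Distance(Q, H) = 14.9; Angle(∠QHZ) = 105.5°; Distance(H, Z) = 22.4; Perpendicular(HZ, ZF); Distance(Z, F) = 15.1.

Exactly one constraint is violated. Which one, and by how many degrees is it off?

Perpendicular(HZ, ZF) — off by 7.50°.

T = (0.00, 0.00) ✓; TG at -168.4° ✓; |TG| = 28.80 ✓; ∠TGP = 112.6° ✓; |GP| = 25.90 ✓; ∠GPQ = 39.30° ✓; |PQ| = 12.50 ✓; ∠(PQ, QH) = 90.00° ✓; |QH| = 14.90 ✓; ∠QHZ = 105.5° ✓; |HZ| = 22.40 ✓; ∠(HZ, ZF) = 82.50° ✗; |ZF| = 15.10 ✓.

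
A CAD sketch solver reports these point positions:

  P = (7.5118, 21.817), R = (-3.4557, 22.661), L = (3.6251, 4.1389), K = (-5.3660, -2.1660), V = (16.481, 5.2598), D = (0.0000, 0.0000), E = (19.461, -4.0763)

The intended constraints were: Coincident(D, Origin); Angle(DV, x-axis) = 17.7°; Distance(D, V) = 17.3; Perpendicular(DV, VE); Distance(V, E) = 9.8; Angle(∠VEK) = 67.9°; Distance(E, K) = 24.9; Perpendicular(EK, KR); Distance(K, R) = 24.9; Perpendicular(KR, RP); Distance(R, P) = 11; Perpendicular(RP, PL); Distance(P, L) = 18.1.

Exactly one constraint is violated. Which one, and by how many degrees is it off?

Perpendicular(RP, PL) — off by 8.00°.

D = (0.00, 0.00) ✓; DV at 17.70° ✓; |DV| = 17.30 ✓; ∠(DV, VE) = 90.00° ✓; |VE| = 9.800 ✓; ∠VEK = 67.90° ✓; |EK| = 24.90 ✓; ∠(EK, KR) = 90.00° ✓; |KR| = 24.90 ✓; ∠(KR, RP) = 90.00° ✓; |RP| = 11.00 ✓; ∠(RP, PL) = 98.00° ✗; |PL| = 18.10 ✓.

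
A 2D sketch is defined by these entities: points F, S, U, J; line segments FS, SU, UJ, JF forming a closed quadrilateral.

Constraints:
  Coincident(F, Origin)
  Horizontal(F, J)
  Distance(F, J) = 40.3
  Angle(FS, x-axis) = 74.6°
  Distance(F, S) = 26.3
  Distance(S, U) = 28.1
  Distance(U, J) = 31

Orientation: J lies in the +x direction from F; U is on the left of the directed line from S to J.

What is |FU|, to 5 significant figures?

46.117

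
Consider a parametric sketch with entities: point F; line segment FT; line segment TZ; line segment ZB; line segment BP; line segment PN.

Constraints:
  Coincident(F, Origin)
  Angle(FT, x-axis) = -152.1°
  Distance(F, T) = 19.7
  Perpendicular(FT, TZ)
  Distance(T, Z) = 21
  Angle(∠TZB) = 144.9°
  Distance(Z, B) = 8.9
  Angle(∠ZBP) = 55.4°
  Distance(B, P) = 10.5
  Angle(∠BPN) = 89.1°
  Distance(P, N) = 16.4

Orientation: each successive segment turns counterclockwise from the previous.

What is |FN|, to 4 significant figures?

29.43

F is at the origin; FT runs at -152.1° with length 19.7, so T = (-17.41, -9.218). FT ⟂ TZ, so TZ runs at -62.10°; with |TZ| = 21.0, Z = (-7.584, -27.78). ∠TZB = 144.9° gives ZB at -27.00° from the x-axis; with |ZB| = 8.9, B = (0.3463, -31.82). ∠ZBP = 55.4° gives BP at 97.60° from the x-axis; with |BP| = 10.5, P = (-1.042, -21.41). ∠BPN = 89.1° gives PN at -171.5° from the x-axis; with |PN| = 16.4, N = (-17.26, -23.83). Then |FN| = |N − F| = 29.43.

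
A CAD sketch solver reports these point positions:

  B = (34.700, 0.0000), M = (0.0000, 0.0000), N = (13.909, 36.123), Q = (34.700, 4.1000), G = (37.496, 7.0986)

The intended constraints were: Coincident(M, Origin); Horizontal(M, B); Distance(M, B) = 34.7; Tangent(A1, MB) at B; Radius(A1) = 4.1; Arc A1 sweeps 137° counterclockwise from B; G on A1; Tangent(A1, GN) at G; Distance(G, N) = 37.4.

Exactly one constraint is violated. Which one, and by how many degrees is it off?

Tangent(A1, GN) at G — off by 7.90°.

M = (0.00, 0.00) ✓; M.y = 0.00, B.y = 0.00 ✓; |MB| = 34.70 ✓; ∠(QB, BM) = 90.00° ✓; |QB| = 4.100 ✓; bearing(Q→G) − bearing(Q→B) = 137.0° ✓; |QG| = 4.100 ✓; ∠(QG, GN) = 97.90° ✗; |GN| = 37.40 ✓.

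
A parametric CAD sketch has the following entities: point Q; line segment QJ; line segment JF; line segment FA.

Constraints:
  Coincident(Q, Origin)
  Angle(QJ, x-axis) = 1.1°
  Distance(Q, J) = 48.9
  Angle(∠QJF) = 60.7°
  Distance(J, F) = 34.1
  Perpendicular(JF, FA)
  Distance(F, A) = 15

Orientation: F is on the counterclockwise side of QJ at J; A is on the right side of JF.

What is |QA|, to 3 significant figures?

58.5

Q is at the origin; QJ runs at 1.1° with length 48.9, so J = 48.9·(cos 1.1°, sin 1.1°) = (48.9, 0.939). ∠QJF = 60.7°, so JF runs at 1.1° + (180° − 60.7°) = 120° from the x-axis; with |JF| = 34.1, F = J + 34.1·(cos 120°, sin 120°) = (31.6, 30.4). The perpendicularity gives FA at right angles to JF; with |FA| = 15.0 on the right of JF, A = F + 15.0·(0.863, 0.506) = (44.6, 37.9). Then |QA| = |A − Q| = 58.5.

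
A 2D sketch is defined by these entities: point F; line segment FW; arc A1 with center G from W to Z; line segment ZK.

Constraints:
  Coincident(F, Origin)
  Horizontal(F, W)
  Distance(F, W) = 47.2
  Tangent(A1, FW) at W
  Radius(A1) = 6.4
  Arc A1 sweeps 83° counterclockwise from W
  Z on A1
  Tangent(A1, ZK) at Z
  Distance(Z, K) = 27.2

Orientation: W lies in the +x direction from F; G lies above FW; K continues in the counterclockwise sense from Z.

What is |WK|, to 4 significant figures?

34.02

F is at the origin; F and W share the same y with |FW| = 47.2 and W on the +x side, so W = (47.20, 0.000). Tangency of A1 to FW means the radius GW is perpendicular to FW, so G = W + (0, 6.4) = (47.20, 6.400). On A1, W sits at bearing -90° from G; an 83° counterclockwise sweep puts Z at bearing -7°, so Z = G + 6.4·(cos -7°, sin -7°) = (53.55, 5.620). The tangent condition forces GZ to be normal to ZK, so ZK runs along (−sin -7°, cos -7°); with |ZK| = 27.2, K = (56.87, 32.62). Then |WK| = |K − W| = 34.02.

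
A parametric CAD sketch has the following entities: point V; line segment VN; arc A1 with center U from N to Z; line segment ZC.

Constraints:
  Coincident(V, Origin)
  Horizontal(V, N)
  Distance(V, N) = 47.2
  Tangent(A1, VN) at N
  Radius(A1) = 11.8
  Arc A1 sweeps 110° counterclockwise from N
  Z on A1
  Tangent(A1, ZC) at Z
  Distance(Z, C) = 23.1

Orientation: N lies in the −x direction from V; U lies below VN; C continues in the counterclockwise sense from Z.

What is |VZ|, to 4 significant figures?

60.40

A1 meets VN tangentially, so UN is at right angles to VN, so U = N + (0, -11.8) = (-47.20, -11.80). On A1, N sits at bearing 90° from U; a 110° counterclockwise sweep puts Z at bearing 200°, so Z = U + 11.8·(cos 200°, sin 200°) = (-58.29, -15.84). Then |VZ| = |Z − V| = 60.40.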